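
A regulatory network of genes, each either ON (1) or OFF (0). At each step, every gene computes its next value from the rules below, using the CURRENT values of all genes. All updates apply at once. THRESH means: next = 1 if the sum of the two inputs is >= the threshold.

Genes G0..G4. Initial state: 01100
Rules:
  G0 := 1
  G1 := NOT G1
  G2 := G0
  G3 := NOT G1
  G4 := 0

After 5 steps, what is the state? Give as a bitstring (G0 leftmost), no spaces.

Step 1: G0=1(const) G1=NOT G1=NOT 1=0 G2=G0=0 G3=NOT G1=NOT 1=0 G4=0(const) -> 10000
Step 2: G0=1(const) G1=NOT G1=NOT 0=1 G2=G0=1 G3=NOT G1=NOT 0=1 G4=0(const) -> 11110
Step 3: G0=1(const) G1=NOT G1=NOT 1=0 G2=G0=1 G3=NOT G1=NOT 1=0 G4=0(const) -> 10100
Step 4: G0=1(const) G1=NOT G1=NOT 0=1 G2=G0=1 G3=NOT G1=NOT 0=1 G4=0(const) -> 11110
Step 5: G0=1(const) G1=NOT G1=NOT 1=0 G2=G0=1 G3=NOT G1=NOT 1=0 G4=0(const) -> 10100

10100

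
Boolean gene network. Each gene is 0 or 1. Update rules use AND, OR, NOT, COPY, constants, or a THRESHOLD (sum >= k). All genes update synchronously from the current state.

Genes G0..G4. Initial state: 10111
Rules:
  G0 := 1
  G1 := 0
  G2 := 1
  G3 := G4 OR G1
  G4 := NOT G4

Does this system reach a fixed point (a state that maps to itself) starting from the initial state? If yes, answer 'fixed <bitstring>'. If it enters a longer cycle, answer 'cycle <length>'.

Step 0: 10111
Step 1: G0=1(const) G1=0(const) G2=1(const) G3=G4|G1=1|0=1 G4=NOT G4=NOT 1=0 -> 10110
Step 2: G0=1(const) G1=0(const) G2=1(const) G3=G4|G1=0|0=0 G4=NOT G4=NOT 0=1 -> 10101
Step 3: G0=1(const) G1=0(const) G2=1(const) G3=G4|G1=1|0=1 G4=NOT G4=NOT 1=0 -> 10110
Cycle of length 2 starting at step 1 -> no fixed point

Answer: cycle 2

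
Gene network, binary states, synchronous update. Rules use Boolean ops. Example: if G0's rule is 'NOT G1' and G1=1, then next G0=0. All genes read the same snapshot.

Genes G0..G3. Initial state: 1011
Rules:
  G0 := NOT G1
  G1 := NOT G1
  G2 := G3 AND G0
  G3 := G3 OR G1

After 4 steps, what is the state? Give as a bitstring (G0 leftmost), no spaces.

Step 1: G0=NOT G1=NOT 0=1 G1=NOT G1=NOT 0=1 G2=G3&G0=1&1=1 G3=G3|G1=1|0=1 -> 1111
Step 2: G0=NOT G1=NOT 1=0 G1=NOT G1=NOT 1=0 G2=G3&G0=1&1=1 G3=G3|G1=1|1=1 -> 0011
Step 3: G0=NOT G1=NOT 0=1 G1=NOT G1=NOT 0=1 G2=G3&G0=1&0=0 G3=G3|G1=1|0=1 -> 1101
Step 4: G0=NOT G1=NOT 1=0 G1=NOT G1=NOT 1=0 G2=G3&G0=1&1=1 G3=G3|G1=1|1=1 -> 0011

0011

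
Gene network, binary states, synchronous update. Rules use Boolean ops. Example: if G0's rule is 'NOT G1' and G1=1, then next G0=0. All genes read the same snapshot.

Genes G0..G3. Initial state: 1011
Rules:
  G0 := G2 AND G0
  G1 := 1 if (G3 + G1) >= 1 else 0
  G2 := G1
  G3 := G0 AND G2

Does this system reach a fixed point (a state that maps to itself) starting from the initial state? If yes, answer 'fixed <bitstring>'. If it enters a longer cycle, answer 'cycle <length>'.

Step 0: 1011
Step 1: G0=G2&G0=1&1=1 G1=(1+0>=1)=1 G2=G1=0 G3=G0&G2=1&1=1 -> 1101
Step 2: G0=G2&G0=0&1=0 G1=(1+1>=1)=1 G2=G1=1 G3=G0&G2=1&0=0 -> 0110
Step 3: G0=G2&G0=1&0=0 G1=(0+1>=1)=1 G2=G1=1 G3=G0&G2=0&1=0 -> 0110
Fixed point reached at step 2: 0110

Answer: fixed 0110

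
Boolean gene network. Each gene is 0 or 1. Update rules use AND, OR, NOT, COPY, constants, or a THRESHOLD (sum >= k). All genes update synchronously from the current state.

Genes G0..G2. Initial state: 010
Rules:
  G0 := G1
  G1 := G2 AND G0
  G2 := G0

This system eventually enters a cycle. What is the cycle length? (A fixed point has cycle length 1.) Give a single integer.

Answer: 1

Derivation:
Step 0: 010
Step 1: G0=G1=1 G1=G2&G0=0&0=0 G2=G0=0 -> 100
Step 2: G0=G1=0 G1=G2&G0=0&1=0 G2=G0=1 -> 001
Step 3: G0=G1=0 G1=G2&G0=1&0=0 G2=G0=0 -> 000
Step 4: G0=G1=0 G1=G2&G0=0&0=0 G2=G0=0 -> 000
State from step 4 equals state from step 3 -> cycle length 1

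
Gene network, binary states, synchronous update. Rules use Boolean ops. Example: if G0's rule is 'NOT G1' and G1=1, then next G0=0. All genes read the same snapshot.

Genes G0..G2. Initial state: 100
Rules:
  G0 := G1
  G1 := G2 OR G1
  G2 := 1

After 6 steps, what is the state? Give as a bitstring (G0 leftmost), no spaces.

Step 1: G0=G1=0 G1=G2|G1=0|0=0 G2=1(const) -> 001
Step 2: G0=G1=0 G1=G2|G1=1|0=1 G2=1(const) -> 011
Step 3: G0=G1=1 G1=G2|G1=1|1=1 G2=1(const) -> 111
Step 4: G0=G1=1 G1=G2|G1=1|1=1 G2=1(const) -> 111
Step 5: G0=G1=1 G1=G2|G1=1|1=1 G2=1(const) -> 111
Step 6: G0=G1=1 G1=G2|G1=1|1=1 G2=1(const) -> 111

111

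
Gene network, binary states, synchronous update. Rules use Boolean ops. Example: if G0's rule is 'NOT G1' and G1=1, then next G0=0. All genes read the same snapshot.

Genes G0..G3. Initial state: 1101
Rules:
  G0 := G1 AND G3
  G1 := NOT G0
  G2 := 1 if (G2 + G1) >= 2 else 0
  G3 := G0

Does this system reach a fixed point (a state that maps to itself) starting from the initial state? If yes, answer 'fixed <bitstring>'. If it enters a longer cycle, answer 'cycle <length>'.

Step 0: 1101
Step 1: G0=G1&G3=1&1=1 G1=NOT G0=NOT 1=0 G2=(0+1>=2)=0 G3=G0=1 -> 1001
Step 2: G0=G1&G3=0&1=0 G1=NOT G0=NOT 1=0 G2=(0+0>=2)=0 G3=G0=1 -> 0001
Step 3: G0=G1&G3=0&1=0 G1=NOT G0=NOT 0=1 G2=(0+0>=2)=0 G3=G0=0 -> 0100
Step 4: G0=G1&G3=1&0=0 G1=NOT G0=NOT 0=1 G2=(0+1>=2)=0 G3=G0=0 -> 0100
Fixed point reached at step 3: 0100

Answer: fixed 0100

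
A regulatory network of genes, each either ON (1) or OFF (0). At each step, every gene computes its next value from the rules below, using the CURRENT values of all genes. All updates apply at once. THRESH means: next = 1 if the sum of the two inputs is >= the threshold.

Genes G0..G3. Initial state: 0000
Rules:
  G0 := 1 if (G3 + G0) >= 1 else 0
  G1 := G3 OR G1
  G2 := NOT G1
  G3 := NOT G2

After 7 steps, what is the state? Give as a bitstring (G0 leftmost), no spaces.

Step 1: G0=(0+0>=1)=0 G1=G3|G1=0|0=0 G2=NOT G1=NOT 0=1 G3=NOT G2=NOT 0=1 -> 0011
Step 2: G0=(1+0>=1)=1 G1=G3|G1=1|0=1 G2=NOT G1=NOT 0=1 G3=NOT G2=NOT 1=0 -> 1110
Step 3: G0=(0+1>=1)=1 G1=G3|G1=0|1=1 G2=NOT G1=NOT 1=0 G3=NOT G2=NOT 1=0 -> 1100
Step 4: G0=(0+1>=1)=1 G1=G3|G1=0|1=1 G2=NOT G1=NOT 1=0 G3=NOT G2=NOT 0=1 -> 1101
Step 5: G0=(1+1>=1)=1 G1=G3|G1=1|1=1 G2=NOT G1=NOT 1=0 G3=NOT G2=NOT 0=1 -> 1101
Step 6: G0=(1+1>=1)=1 G1=G3|G1=1|1=1 G2=NOT G1=NOT 1=0 G3=NOT G2=NOT 0=1 -> 1101
Step 7: G0=(1+1>=1)=1 G1=G3|G1=1|1=1 G2=NOT G1=NOT 1=0 G3=NOT G2=NOT 0=1 -> 1101

1101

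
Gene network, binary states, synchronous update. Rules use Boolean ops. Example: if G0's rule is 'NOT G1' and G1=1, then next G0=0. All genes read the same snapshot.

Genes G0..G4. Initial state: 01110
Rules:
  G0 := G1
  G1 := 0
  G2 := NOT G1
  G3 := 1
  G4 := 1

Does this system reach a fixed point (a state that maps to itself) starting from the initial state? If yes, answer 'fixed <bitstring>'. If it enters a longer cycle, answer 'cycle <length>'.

Answer: fixed 00111

Derivation:
Step 0: 01110
Step 1: G0=G1=1 G1=0(const) G2=NOT G1=NOT 1=0 G3=1(const) G4=1(const) -> 10011
Step 2: G0=G1=0 G1=0(const) G2=NOT G1=NOT 0=1 G3=1(const) G4=1(const) -> 00111
Step 3: G0=G1=0 G1=0(const) G2=NOT G1=NOT 0=1 G3=1(const) G4=1(const) -> 00111
Fixed point reached at step 2: 00111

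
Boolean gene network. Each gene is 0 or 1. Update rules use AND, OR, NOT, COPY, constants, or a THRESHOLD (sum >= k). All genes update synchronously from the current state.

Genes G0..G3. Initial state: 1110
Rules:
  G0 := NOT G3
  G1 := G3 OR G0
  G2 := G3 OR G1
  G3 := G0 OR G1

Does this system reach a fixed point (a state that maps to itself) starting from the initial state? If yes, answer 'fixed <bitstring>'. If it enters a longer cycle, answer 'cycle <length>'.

Step 0: 1110
Step 1: G0=NOT G3=NOT 0=1 G1=G3|G0=0|1=1 G2=G3|G1=0|1=1 G3=G0|G1=1|1=1 -> 1111
Step 2: G0=NOT G3=NOT 1=0 G1=G3|G0=1|1=1 G2=G3|G1=1|1=1 G3=G0|G1=1|1=1 -> 0111
Step 3: G0=NOT G3=NOT 1=0 G1=G3|G0=1|0=1 G2=G3|G1=1|1=1 G3=G0|G1=0|1=1 -> 0111
Fixed point reached at step 2: 0111

Answer: fixed 0111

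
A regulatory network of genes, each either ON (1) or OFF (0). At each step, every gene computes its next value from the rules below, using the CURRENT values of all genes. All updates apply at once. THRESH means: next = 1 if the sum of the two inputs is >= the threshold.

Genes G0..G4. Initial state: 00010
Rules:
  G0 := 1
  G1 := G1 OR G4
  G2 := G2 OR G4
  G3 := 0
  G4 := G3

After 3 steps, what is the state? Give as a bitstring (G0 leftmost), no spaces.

Step 1: G0=1(const) G1=G1|G4=0|0=0 G2=G2|G4=0|0=0 G3=0(const) G4=G3=1 -> 10001
Step 2: G0=1(const) G1=G1|G4=0|1=1 G2=G2|G4=0|1=1 G3=0(const) G4=G3=0 -> 11100
Step 3: G0=1(const) G1=G1|G4=1|0=1 G2=G2|G4=1|0=1 G3=0(const) G4=G3=0 -> 11100

11100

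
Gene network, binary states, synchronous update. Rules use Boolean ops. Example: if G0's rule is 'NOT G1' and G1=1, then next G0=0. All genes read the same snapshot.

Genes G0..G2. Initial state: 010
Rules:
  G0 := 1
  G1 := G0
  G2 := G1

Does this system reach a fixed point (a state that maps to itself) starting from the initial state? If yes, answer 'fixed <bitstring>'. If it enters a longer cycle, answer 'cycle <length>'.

Answer: fixed 111

Derivation:
Step 0: 010
Step 1: G0=1(const) G1=G0=0 G2=G1=1 -> 101
Step 2: G0=1(const) G1=G0=1 G2=G1=0 -> 110
Step 3: G0=1(const) G1=G0=1 G2=G1=1 -> 111
Step 4: G0=1(const) G1=G0=1 G2=G1=1 -> 111
Fixed point reached at step 3: 111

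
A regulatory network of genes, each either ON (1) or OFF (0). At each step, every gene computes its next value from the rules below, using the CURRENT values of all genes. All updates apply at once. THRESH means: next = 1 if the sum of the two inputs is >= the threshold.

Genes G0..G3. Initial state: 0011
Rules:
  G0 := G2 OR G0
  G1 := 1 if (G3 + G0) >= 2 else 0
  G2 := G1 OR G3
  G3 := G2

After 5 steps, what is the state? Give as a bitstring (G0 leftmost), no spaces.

Step 1: G0=G2|G0=1|0=1 G1=(1+0>=2)=0 G2=G1|G3=0|1=1 G3=G2=1 -> 1011
Step 2: G0=G2|G0=1|1=1 G1=(1+1>=2)=1 G2=G1|G3=0|1=1 G3=G2=1 -> 1111
Step 3: G0=G2|G0=1|1=1 G1=(1+1>=2)=1 G2=G1|G3=1|1=1 G3=G2=1 -> 1111
Step 4: G0=G2|G0=1|1=1 G1=(1+1>=2)=1 G2=G1|G3=1|1=1 G3=G2=1 -> 1111
Step 5: G0=G2|G0=1|1=1 G1=(1+1>=2)=1 G2=G1|G3=1|1=1 G3=G2=1 -> 1111

1111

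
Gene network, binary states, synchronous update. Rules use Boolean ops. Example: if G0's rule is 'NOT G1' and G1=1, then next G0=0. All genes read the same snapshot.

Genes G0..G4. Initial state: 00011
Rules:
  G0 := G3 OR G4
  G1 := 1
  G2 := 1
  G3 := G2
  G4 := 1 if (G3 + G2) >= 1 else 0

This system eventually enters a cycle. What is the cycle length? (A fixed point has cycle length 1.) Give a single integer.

Step 0: 00011
Step 1: G0=G3|G4=1|1=1 G1=1(const) G2=1(const) G3=G2=0 G4=(1+0>=1)=1 -> 11101
Step 2: G0=G3|G4=0|1=1 G1=1(const) G2=1(const) G3=G2=1 G4=(0+1>=1)=1 -> 11111
Step 3: G0=G3|G4=1|1=1 G1=1(const) G2=1(const) G3=G2=1 G4=(1+1>=1)=1 -> 11111
State from step 3 equals state from step 2 -> cycle length 1

Answer: 1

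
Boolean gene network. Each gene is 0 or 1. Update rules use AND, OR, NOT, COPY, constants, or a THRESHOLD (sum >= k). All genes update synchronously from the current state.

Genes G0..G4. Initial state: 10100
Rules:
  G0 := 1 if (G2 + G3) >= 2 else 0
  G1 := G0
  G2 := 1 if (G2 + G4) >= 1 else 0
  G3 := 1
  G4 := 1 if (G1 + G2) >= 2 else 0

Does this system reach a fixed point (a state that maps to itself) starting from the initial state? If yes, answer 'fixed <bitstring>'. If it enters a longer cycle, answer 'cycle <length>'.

Answer: fixed 11111

Derivation:
Step 0: 10100
Step 1: G0=(1+0>=2)=0 G1=G0=1 G2=(1+0>=1)=1 G3=1(const) G4=(0+1>=2)=0 -> 01110
Step 2: G0=(1+1>=2)=1 G1=G0=0 G2=(1+0>=1)=1 G3=1(const) G4=(1+1>=2)=1 -> 10111
Step 3: G0=(1+1>=2)=1 G1=G0=1 G2=(1+1>=1)=1 G3=1(const) G4=(0+1>=2)=0 -> 11110
Step 4: G0=(1+1>=2)=1 G1=G0=1 G2=(1+0>=1)=1 G3=1(const) G4=(1+1>=2)=1 -> 11111
Step 5: G0=(1+1>=2)=1 G1=G0=1 G2=(1+1>=1)=1 G3=1(const) G4=(1+1>=2)=1 -> 11111
Fixed point reached at step 4: 11111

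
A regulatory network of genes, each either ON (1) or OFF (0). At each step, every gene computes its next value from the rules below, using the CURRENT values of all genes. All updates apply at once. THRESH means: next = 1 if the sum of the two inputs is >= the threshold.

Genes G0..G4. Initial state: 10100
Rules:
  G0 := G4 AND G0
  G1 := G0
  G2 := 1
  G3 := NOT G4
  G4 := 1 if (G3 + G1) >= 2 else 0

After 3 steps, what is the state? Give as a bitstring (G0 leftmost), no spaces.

Step 1: G0=G4&G0=0&1=0 G1=G0=1 G2=1(const) G3=NOT G4=NOT 0=1 G4=(0+0>=2)=0 -> 01110
Step 2: G0=G4&G0=0&0=0 G1=G0=0 G2=1(const) G3=NOT G4=NOT 0=1 G4=(1+1>=2)=1 -> 00111
Step 3: G0=G4&G0=1&0=0 G1=G0=0 G2=1(const) G3=NOT G4=NOT 1=0 G4=(1+0>=2)=0 -> 00100

00100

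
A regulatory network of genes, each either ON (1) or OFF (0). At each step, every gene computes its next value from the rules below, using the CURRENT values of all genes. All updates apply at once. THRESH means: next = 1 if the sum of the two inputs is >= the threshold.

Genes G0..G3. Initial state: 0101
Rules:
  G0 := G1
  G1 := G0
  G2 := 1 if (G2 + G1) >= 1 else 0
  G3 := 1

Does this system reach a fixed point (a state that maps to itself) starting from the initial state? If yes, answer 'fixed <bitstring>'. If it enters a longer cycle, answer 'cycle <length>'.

Answer: cycle 2

Derivation:
Step 0: 0101
Step 1: G0=G1=1 G1=G0=0 G2=(0+1>=1)=1 G3=1(const) -> 1011
Step 2: G0=G1=0 G1=G0=1 G2=(1+0>=1)=1 G3=1(const) -> 0111
Step 3: G0=G1=1 G1=G0=0 G2=(1+1>=1)=1 G3=1(const) -> 1011
Cycle of length 2 starting at step 1 -> no fixed point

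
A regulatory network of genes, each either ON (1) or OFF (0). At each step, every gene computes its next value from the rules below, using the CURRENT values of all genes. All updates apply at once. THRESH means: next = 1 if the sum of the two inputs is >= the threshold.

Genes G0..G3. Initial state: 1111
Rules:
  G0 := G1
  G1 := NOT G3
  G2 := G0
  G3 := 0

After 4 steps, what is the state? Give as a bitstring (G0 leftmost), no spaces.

Step 1: G0=G1=1 G1=NOT G3=NOT 1=0 G2=G0=1 G3=0(const) -> 1010
Step 2: G0=G1=0 G1=NOT G3=NOT 0=1 G2=G0=1 G3=0(const) -> 0110
Step 3: G0=G1=1 G1=NOT G3=NOT 0=1 G2=G0=0 G3=0(const) -> 1100
Step 4: G0=G1=1 G1=NOT G3=NOT 0=1 G2=G0=1 G3=0(const) -> 1110

1110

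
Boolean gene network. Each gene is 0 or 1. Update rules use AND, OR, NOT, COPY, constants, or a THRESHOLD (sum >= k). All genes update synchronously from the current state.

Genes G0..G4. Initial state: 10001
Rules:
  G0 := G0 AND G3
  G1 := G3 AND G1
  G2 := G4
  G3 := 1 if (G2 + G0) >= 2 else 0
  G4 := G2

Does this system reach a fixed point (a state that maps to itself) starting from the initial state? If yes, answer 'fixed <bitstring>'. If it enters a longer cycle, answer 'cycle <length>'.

Answer: cycle 2

Derivation:
Step 0: 10001
Step 1: G0=G0&G3=1&0=0 G1=G3&G1=0&0=0 G2=G4=1 G3=(0+1>=2)=0 G4=G2=0 -> 00100
Step 2: G0=G0&G3=0&0=0 G1=G3&G1=0&0=0 G2=G4=0 G3=(1+0>=2)=0 G4=G2=1 -> 00001
Step 3: G0=G0&G3=0&0=0 G1=G3&G1=0&0=0 G2=G4=1 G3=(0+0>=2)=0 G4=G2=0 -> 00100
Cycle of length 2 starting at step 1 -> no fixed point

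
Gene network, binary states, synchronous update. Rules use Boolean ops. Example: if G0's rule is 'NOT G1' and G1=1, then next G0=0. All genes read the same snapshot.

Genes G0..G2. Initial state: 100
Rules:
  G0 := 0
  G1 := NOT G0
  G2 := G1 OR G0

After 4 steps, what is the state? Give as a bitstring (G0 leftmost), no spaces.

Step 1: G0=0(const) G1=NOT G0=NOT 1=0 G2=G1|G0=0|1=1 -> 001
Step 2: G0=0(const) G1=NOT G0=NOT 0=1 G2=G1|G0=0|0=0 -> 010
Step 3: G0=0(const) G1=NOT G0=NOT 0=1 G2=G1|G0=1|0=1 -> 011
Step 4: G0=0(const) G1=NOT G0=NOT 0=1 G2=G1|G0=1|0=1 -> 011

011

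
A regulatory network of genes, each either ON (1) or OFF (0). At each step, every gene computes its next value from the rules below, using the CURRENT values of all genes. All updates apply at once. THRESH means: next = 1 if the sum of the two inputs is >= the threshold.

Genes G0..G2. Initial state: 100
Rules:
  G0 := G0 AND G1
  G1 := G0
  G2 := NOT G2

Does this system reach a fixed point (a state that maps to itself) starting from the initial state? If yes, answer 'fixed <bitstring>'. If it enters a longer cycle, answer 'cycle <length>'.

Answer: cycle 2

Derivation:
Step 0: 100
Step 1: G0=G0&G1=1&0=0 G1=G0=1 G2=NOT G2=NOT 0=1 -> 011
Step 2: G0=G0&G1=0&1=0 G1=G0=0 G2=NOT G2=NOT 1=0 -> 000
Step 3: G0=G0&G1=0&0=0 G1=G0=0 G2=NOT G2=NOT 0=1 -> 001
Step 4: G0=G0&G1=0&0=0 G1=G0=0 G2=NOT G2=NOT 1=0 -> 000
Cycle of length 2 starting at step 2 -> no fixed point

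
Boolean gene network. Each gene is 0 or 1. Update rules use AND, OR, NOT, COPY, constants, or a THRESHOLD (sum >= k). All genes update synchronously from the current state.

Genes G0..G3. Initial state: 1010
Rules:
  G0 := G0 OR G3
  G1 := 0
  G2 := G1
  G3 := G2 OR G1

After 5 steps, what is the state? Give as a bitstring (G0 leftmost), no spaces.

Step 1: G0=G0|G3=1|0=1 G1=0(const) G2=G1=0 G3=G2|G1=1|0=1 -> 1001
Step 2: G0=G0|G3=1|1=1 G1=0(const) G2=G1=0 G3=G2|G1=0|0=0 -> 1000
Step 3: G0=G0|G3=1|0=1 G1=0(const) G2=G1=0 G3=G2|G1=0|0=0 -> 1000
Step 4: G0=G0|G3=1|0=1 G1=0(const) G2=G1=0 G3=G2|G1=0|0=0 -> 1000
Step 5: G0=G0|G3=1|0=1 G1=0(const) G2=G1=0 G3=G2|G1=0|0=0 -> 1000

1000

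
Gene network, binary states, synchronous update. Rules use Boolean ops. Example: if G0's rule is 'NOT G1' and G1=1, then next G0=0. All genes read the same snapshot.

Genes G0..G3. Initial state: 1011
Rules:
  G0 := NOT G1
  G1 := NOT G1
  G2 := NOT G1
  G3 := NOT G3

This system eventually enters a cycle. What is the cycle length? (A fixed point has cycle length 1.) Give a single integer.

Step 0: 1011
Step 1: G0=NOT G1=NOT 0=1 G1=NOT G1=NOT 0=1 G2=NOT G1=NOT 0=1 G3=NOT G3=NOT 1=0 -> 1110
Step 2: G0=NOT G1=NOT 1=0 G1=NOT G1=NOT 1=0 G2=NOT G1=NOT 1=0 G3=NOT G3=NOT 0=1 -> 0001
Step 3: G0=NOT G1=NOT 0=1 G1=NOT G1=NOT 0=1 G2=NOT G1=NOT 0=1 G3=NOT G3=NOT 1=0 -> 1110
State from step 3 equals state from step 1 -> cycle length 2

Answer: 2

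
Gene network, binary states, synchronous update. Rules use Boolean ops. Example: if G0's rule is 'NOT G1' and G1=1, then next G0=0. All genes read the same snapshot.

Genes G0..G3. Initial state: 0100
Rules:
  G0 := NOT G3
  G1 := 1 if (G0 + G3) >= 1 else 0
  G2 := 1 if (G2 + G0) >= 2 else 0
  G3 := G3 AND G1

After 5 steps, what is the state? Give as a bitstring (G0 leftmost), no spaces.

Step 1: G0=NOT G3=NOT 0=1 G1=(0+0>=1)=0 G2=(0+0>=2)=0 G3=G3&G1=0&1=0 -> 1000
Step 2: G0=NOT G3=NOT 0=1 G1=(1+0>=1)=1 G2=(0+1>=2)=0 G3=G3&G1=0&0=0 -> 1100
Step 3: G0=NOT G3=NOT 0=1 G1=(1+0>=1)=1 G2=(0+1>=2)=0 G3=G3&G1=0&1=0 -> 1100
Step 4: G0=NOT G3=NOT 0=1 G1=(1+0>=1)=1 G2=(0+1>=2)=0 G3=G3&G1=0&1=0 -> 1100
Step 5: G0=NOT G3=NOT 0=1 G1=(1+0>=1)=1 G2=(0+1>=2)=0 G3=G3&G1=0&1=0 -> 1100

1100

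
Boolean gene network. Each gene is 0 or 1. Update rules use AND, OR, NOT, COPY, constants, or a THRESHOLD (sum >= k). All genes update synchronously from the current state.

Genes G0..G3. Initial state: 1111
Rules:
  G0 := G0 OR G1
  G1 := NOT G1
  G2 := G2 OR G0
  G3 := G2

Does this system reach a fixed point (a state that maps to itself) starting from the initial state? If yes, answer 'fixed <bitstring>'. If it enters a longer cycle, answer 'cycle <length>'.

Step 0: 1111
Step 1: G0=G0|G1=1|1=1 G1=NOT G1=NOT 1=0 G2=G2|G0=1|1=1 G3=G2=1 -> 1011
Step 2: G0=G0|G1=1|0=1 G1=NOT G1=NOT 0=1 G2=G2|G0=1|1=1 G3=G2=1 -> 1111
Cycle of length 2 starting at step 0 -> no fixed point

Answer: cycle 2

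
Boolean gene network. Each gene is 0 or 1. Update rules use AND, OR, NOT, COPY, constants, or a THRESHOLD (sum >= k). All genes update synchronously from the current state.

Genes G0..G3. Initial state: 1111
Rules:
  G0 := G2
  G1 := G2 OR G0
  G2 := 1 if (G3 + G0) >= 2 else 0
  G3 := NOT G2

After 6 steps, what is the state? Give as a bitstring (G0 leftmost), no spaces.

Step 1: G0=G2=1 G1=G2|G0=1|1=1 G2=(1+1>=2)=1 G3=NOT G2=NOT 1=0 -> 1110
Step 2: G0=G2=1 G1=G2|G0=1|1=1 G2=(0+1>=2)=0 G3=NOT G2=NOT 1=0 -> 1100
Step 3: G0=G2=0 G1=G2|G0=0|1=1 G2=(0+1>=2)=0 G3=NOT G2=NOT 0=1 -> 0101
Step 4: G0=G2=0 G1=G2|G0=0|0=0 G2=(1+0>=2)=0 G3=NOT G2=NOT 0=1 -> 0001
Step 5: G0=G2=0 G1=G2|G0=0|0=0 G2=(1+0>=2)=0 G3=NOT G2=NOT 0=1 -> 0001
Step 6: G0=G2=0 G1=G2|G0=0|0=0 G2=(1+0>=2)=0 G3=NOT G2=NOT 0=1 -> 0001

0001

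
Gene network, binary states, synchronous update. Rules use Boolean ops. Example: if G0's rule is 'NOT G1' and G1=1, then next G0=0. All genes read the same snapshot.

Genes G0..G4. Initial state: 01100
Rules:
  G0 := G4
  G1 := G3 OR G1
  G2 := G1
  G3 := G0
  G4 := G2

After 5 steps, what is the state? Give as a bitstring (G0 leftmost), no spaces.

Step 1: G0=G4=0 G1=G3|G1=0|1=1 G2=G1=1 G3=G0=0 G4=G2=1 -> 01101
Step 2: G0=G4=1 G1=G3|G1=0|1=1 G2=G1=1 G3=G0=0 G4=G2=1 -> 11101
Step 3: G0=G4=1 G1=G3|G1=0|1=1 G2=G1=1 G3=G0=1 G4=G2=1 -> 11111
Step 4: G0=G4=1 G1=G3|G1=1|1=1 G2=G1=1 G3=G0=1 G4=G2=1 -> 11111
Step 5: G0=G4=1 G1=G3|G1=1|1=1 G2=G1=1 G3=G0=1 G4=G2=1 -> 11111

11111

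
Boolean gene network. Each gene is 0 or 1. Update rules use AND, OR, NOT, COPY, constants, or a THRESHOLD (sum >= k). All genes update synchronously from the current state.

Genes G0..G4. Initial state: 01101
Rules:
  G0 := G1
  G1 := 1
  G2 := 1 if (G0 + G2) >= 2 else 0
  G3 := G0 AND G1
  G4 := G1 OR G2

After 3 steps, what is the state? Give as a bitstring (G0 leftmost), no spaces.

Step 1: G0=G1=1 G1=1(const) G2=(0+1>=2)=0 G3=G0&G1=0&1=0 G4=G1|G2=1|1=1 -> 11001
Step 2: G0=G1=1 G1=1(const) G2=(1+0>=2)=0 G3=G0&G1=1&1=1 G4=G1|G2=1|0=1 -> 11011
Step 3: G0=G1=1 G1=1(const) G2=(1+0>=2)=0 G3=G0&G1=1&1=1 G4=G1|G2=1|0=1 -> 11011

11011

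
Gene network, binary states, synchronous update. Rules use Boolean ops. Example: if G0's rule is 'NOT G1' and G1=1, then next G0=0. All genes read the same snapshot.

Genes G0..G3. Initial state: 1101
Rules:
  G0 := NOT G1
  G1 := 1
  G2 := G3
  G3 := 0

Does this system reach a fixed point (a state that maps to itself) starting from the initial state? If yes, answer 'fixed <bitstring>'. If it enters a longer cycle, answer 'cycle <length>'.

Step 0: 1101
Step 1: G0=NOT G1=NOT 1=0 G1=1(const) G2=G3=1 G3=0(const) -> 0110
Step 2: G0=NOT G1=NOT 1=0 G1=1(const) G2=G3=0 G3=0(const) -> 0100
Step 3: G0=NOT G1=NOT 1=0 G1=1(const) G2=G3=0 G3=0(const) -> 0100
Fixed point reached at step 2: 0100

Answer: fixed 0100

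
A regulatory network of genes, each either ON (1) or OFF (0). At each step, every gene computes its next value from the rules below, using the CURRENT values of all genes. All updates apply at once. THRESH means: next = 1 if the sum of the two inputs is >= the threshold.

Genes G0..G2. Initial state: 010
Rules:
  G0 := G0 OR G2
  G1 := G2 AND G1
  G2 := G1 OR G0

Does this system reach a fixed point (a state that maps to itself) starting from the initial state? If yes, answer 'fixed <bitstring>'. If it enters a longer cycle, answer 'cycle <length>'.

Answer: fixed 101

Derivation:
Step 0: 010
Step 1: G0=G0|G2=0|0=0 G1=G2&G1=0&1=0 G2=G1|G0=1|0=1 -> 001
Step 2: G0=G0|G2=0|1=1 G1=G2&G1=1&0=0 G2=G1|G0=0|0=0 -> 100
Step 3: G0=G0|G2=1|0=1 G1=G2&G1=0&0=0 G2=G1|G0=0|1=1 -> 101
Step 4: G0=G0|G2=1|1=1 G1=G2&G1=1&0=0 G2=G1|G0=0|1=1 -> 101
Fixed point reached at step 3: 101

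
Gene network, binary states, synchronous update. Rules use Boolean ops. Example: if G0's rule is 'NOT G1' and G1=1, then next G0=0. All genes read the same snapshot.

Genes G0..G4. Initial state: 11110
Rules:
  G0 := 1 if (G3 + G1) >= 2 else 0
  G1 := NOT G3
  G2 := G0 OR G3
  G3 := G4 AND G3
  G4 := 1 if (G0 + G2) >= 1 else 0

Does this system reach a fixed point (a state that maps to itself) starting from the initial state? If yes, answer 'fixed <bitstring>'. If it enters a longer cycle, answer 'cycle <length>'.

Answer: fixed 01000

Derivation:
Step 0: 11110
Step 1: G0=(1+1>=2)=1 G1=NOT G3=NOT 1=0 G2=G0|G3=1|1=1 G3=G4&G3=0&1=0 G4=(1+1>=1)=1 -> 10101
Step 2: G0=(0+0>=2)=0 G1=NOT G3=NOT 0=1 G2=G0|G3=1|0=1 G3=G4&G3=1&0=0 G4=(1+1>=1)=1 -> 01101
Step 3: G0=(0+1>=2)=0 G1=NOT G3=NOT 0=1 G2=G0|G3=0|0=0 G3=G4&G3=1&0=0 G4=(0+1>=1)=1 -> 01001
Step 4: G0=(0+1>=2)=0 G1=NOT G3=NOT 0=1 G2=G0|G3=0|0=0 G3=G4&G3=1&0=0 G4=(0+0>=1)=0 -> 01000
Step 5: G0=(0+1>=2)=0 G1=NOT G3=NOT 0=1 G2=G0|G3=0|0=0 G3=G4&G3=0&0=0 G4=(0+0>=1)=0 -> 01000
Fixed point reached at step 4: 01000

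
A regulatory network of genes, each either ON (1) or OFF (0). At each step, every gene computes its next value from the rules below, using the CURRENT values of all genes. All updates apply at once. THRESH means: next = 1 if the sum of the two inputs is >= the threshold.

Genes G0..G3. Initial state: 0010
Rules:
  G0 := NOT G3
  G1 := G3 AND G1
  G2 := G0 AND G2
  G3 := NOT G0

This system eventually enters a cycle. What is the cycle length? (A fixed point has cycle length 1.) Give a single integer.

Answer: 2

Derivation:
Step 0: 0010
Step 1: G0=NOT G3=NOT 0=1 G1=G3&G1=0&0=0 G2=G0&G2=0&1=0 G3=NOT G0=NOT 0=1 -> 1001
Step 2: G0=NOT G3=NOT 1=0 G1=G3&G1=1&0=0 G2=G0&G2=1&0=0 G3=NOT G0=NOT 1=0 -> 0000
Step 3: G0=NOT G3=NOT 0=1 G1=G3&G1=0&0=0 G2=G0&G2=0&0=0 G3=NOT G0=NOT 0=1 -> 1001
State from step 3 equals state from step 1 -> cycle length 2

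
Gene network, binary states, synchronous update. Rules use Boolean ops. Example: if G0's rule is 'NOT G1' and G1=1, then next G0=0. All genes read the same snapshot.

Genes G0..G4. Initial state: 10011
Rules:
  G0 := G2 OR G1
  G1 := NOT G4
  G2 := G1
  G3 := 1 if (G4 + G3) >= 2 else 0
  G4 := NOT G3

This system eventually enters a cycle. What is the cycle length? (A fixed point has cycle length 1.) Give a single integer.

Step 0: 10011
Step 1: G0=G2|G1=0|0=0 G1=NOT G4=NOT 1=0 G2=G1=0 G3=(1+1>=2)=1 G4=NOT G3=NOT 1=0 -> 00010
Step 2: G0=G2|G1=0|0=0 G1=NOT G4=NOT 0=1 G2=G1=0 G3=(0+1>=2)=0 G4=NOT G3=NOT 1=0 -> 01000
Step 3: G0=G2|G1=0|1=1 G1=NOT G4=NOT 0=1 G2=G1=1 G3=(0+0>=2)=0 G4=NOT G3=NOT 0=1 -> 11101
Step 4: G0=G2|G1=1|1=1 G1=NOT G4=NOT 1=0 G2=G1=1 G3=(1+0>=2)=0 G4=NOT G3=NOT 0=1 -> 10101
Step 5: G0=G2|G1=1|0=1 G1=NOT G4=NOT 1=0 G2=G1=0 G3=(1+0>=2)=0 G4=NOT G3=NOT 0=1 -> 10001
Step 6: G0=G2|G1=0|0=0 G1=NOT G4=NOT 1=0 G2=G1=0 G3=(1+0>=2)=0 G4=NOT G3=NOT 0=1 -> 00001
Step 7: G0=G2|G1=0|0=0 G1=NOT G4=NOT 1=0 G2=G1=0 G3=(1+0>=2)=0 G4=NOT G3=NOT 0=1 -> 00001
State from step 7 equals state from step 6 -> cycle length 1

Answer: 1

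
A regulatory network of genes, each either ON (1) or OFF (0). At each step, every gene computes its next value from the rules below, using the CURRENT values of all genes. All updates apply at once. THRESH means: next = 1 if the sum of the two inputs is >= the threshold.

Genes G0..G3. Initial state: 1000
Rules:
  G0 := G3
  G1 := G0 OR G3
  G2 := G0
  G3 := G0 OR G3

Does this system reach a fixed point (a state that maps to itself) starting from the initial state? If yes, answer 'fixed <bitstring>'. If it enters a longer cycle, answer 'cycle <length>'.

Answer: fixed 1111

Derivation:
Step 0: 1000
Step 1: G0=G3=0 G1=G0|G3=1|0=1 G2=G0=1 G3=G0|G3=1|0=1 -> 0111
Step 2: G0=G3=1 G1=G0|G3=0|1=1 G2=G0=0 G3=G0|G3=0|1=1 -> 1101
Step 3: G0=G3=1 G1=G0|G3=1|1=1 G2=G0=1 G3=G0|G3=1|1=1 -> 1111
Step 4: G0=G3=1 G1=G0|G3=1|1=1 G2=G0=1 G3=G0|G3=1|1=1 -> 1111
Fixed point reached at step 3: 1111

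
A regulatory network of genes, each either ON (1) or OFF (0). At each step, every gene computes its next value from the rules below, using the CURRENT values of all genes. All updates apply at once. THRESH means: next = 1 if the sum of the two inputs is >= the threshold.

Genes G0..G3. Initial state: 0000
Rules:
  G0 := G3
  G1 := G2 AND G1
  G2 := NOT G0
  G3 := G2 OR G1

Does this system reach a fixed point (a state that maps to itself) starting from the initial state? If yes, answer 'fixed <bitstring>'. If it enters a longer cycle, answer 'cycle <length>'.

Step 0: 0000
Step 1: G0=G3=0 G1=G2&G1=0&0=0 G2=NOT G0=NOT 0=1 G3=G2|G1=0|0=0 -> 0010
Step 2: G0=G3=0 G1=G2&G1=1&0=0 G2=NOT G0=NOT 0=1 G3=G2|G1=1|0=1 -> 0011
Step 3: G0=G3=1 G1=G2&G1=1&0=0 G2=NOT G0=NOT 0=1 G3=G2|G1=1|0=1 -> 1011
Step 4: G0=G3=1 G1=G2&G1=1&0=0 G2=NOT G0=NOT 1=0 G3=G2|G1=1|0=1 -> 1001
Step 5: G0=G3=1 G1=G2&G1=0&0=0 G2=NOT G0=NOT 1=0 G3=G2|G1=0|0=0 -> 1000
Step 6: G0=G3=0 G1=G2&G1=0&0=0 G2=NOT G0=NOT 1=0 G3=G2|G1=0|0=0 -> 0000
Cycle of length 6 starting at step 0 -> no fixed point

Answer: cycle 6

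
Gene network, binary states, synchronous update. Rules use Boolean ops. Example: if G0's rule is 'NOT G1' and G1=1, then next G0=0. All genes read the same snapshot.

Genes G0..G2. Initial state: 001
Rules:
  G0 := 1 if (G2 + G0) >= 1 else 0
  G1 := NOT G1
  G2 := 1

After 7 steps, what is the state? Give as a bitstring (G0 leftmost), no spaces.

Step 1: G0=(1+0>=1)=1 G1=NOT G1=NOT 0=1 G2=1(const) -> 111
Step 2: G0=(1+1>=1)=1 G1=NOT G1=NOT 1=0 G2=1(const) -> 101
Step 3: G0=(1+1>=1)=1 G1=NOT G1=NOT 0=1 G2=1(const) -> 111
Step 4: G0=(1+1>=1)=1 G1=NOT G1=NOT 1=0 G2=1(const) -> 101
Step 5: G0=(1+1>=1)=1 G1=NOT G1=NOT 0=1 G2=1(const) -> 111
Step 6: G0=(1+1>=1)=1 G1=NOT G1=NOT 1=0 G2=1(const) -> 101
Step 7: G0=(1+1>=1)=1 G1=NOT G1=NOT 0=1 G2=1(const) -> 111

111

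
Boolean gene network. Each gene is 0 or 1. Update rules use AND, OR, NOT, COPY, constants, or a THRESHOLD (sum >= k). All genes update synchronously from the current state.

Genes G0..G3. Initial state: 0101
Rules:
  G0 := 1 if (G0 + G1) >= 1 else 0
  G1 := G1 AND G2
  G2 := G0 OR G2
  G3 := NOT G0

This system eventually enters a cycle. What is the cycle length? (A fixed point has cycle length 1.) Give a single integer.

Answer: 1

Derivation:
Step 0: 0101
Step 1: G0=(0+1>=1)=1 G1=G1&G2=1&0=0 G2=G0|G2=0|0=0 G3=NOT G0=NOT 0=1 -> 1001
Step 2: G0=(1+0>=1)=1 G1=G1&G2=0&0=0 G2=G0|G2=1|0=1 G3=NOT G0=NOT 1=0 -> 1010
Step 3: G0=(1+0>=1)=1 G1=G1&G2=0&1=0 G2=G0|G2=1|1=1 G3=NOT G0=NOT 1=0 -> 1010
State from step 3 equals state from step 2 -> cycle length 1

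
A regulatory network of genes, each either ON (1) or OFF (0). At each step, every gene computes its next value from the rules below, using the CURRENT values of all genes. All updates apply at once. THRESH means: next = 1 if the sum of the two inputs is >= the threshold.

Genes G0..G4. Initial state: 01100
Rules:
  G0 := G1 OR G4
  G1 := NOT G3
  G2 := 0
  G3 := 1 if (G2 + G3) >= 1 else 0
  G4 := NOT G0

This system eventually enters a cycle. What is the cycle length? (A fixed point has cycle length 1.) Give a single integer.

Step 0: 01100
Step 1: G0=G1|G4=1|0=1 G1=NOT G3=NOT 0=1 G2=0(const) G3=(1+0>=1)=1 G4=NOT G0=NOT 0=1 -> 11011
Step 2: G0=G1|G4=1|1=1 G1=NOT G3=NOT 1=0 G2=0(const) G3=(0+1>=1)=1 G4=NOT G0=NOT 1=0 -> 10010
Step 3: G0=G1|G4=0|0=0 G1=NOT G3=NOT 1=0 G2=0(const) G3=(0+1>=1)=1 G4=NOT G0=NOT 1=0 -> 00010
Step 4: G0=G1|G4=0|0=0 G1=NOT G3=NOT 1=0 G2=0(const) G3=(0+1>=1)=1 G4=NOT G0=NOT 0=1 -> 00011
Step 5: G0=G1|G4=0|1=1 G1=NOT G3=NOT 1=0 G2=0(const) G3=(0+1>=1)=1 G4=NOT G0=NOT 0=1 -> 10011
Step 6: G0=G1|G4=0|1=1 G1=NOT G3=NOT 1=0 G2=0(const) G3=(0+1>=1)=1 G4=NOT G0=NOT 1=0 -> 10010
State from step 6 equals state from step 2 -> cycle length 4

Answer: 4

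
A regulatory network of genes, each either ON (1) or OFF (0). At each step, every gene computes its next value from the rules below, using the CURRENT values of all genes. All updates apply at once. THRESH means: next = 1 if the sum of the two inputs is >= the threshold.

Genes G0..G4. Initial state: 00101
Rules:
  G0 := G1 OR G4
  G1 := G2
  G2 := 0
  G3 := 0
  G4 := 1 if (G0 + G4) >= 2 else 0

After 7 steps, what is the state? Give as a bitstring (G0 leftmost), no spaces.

Step 1: G0=G1|G4=0|1=1 G1=G2=1 G2=0(const) G3=0(const) G4=(0+1>=2)=0 -> 11000
Step 2: G0=G1|G4=1|0=1 G1=G2=0 G2=0(const) G3=0(const) G4=(1+0>=2)=0 -> 10000
Step 3: G0=G1|G4=0|0=0 G1=G2=0 G2=0(const) G3=0(const) G4=(1+0>=2)=0 -> 00000
Step 4: G0=G1|G4=0|0=0 G1=G2=0 G2=0(const) G3=0(const) G4=(0+0>=2)=0 -> 00000
Step 5: G0=G1|G4=0|0=0 G1=G2=0 G2=0(const) G3=0(const) G4=(0+0>=2)=0 -> 00000
Step 6: G0=G1|G4=0|0=0 G1=G2=0 G2=0(const) G3=0(const) G4=(0+0>=2)=0 -> 00000
Step 7: G0=G1|G4=0|0=0 G1=G2=0 G2=0(const) G3=0(const) G4=(0+0>=2)=0 -> 00000

00000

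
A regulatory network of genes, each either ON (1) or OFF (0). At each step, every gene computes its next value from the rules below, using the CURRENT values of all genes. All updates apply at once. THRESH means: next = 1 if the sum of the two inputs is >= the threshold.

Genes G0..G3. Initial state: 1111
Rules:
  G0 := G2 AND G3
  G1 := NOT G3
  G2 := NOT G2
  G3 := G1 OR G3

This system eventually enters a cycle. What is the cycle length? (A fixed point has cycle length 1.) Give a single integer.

Step 0: 1111
Step 1: G0=G2&G3=1&1=1 G1=NOT G3=NOT 1=0 G2=NOT G2=NOT 1=0 G3=G1|G3=1|1=1 -> 1001
Step 2: G0=G2&G3=0&1=0 G1=NOT G3=NOT 1=0 G2=NOT G2=NOT 0=1 G3=G1|G3=0|1=1 -> 0011
Step 3: G0=G2&G3=1&1=1 G1=NOT G3=NOT 1=0 G2=NOT G2=NOT 1=0 G3=G1|G3=0|1=1 -> 1001
State from step 3 equals state from step 1 -> cycle length 2

Answer: 2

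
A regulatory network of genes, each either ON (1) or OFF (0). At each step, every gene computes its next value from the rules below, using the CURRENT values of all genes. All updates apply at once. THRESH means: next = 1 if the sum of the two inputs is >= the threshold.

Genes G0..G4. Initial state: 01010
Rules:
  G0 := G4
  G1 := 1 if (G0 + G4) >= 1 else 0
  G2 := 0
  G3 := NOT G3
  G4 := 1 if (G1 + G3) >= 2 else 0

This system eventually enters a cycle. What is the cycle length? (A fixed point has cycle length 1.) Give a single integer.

Answer: 2

Derivation:
Step 0: 01010
Step 1: G0=G4=0 G1=(0+0>=1)=0 G2=0(const) G3=NOT G3=NOT 1=0 G4=(1+1>=2)=1 -> 00001
Step 2: G0=G4=1 G1=(0+1>=1)=1 G2=0(const) G3=NOT G3=NOT 0=1 G4=(0+0>=2)=0 -> 11010
Step 3: G0=G4=0 G1=(1+0>=1)=1 G2=0(const) G3=NOT G3=NOT 1=0 G4=(1+1>=2)=1 -> 01001
Step 4: G0=G4=1 G1=(0+1>=1)=1 G2=0(const) G3=NOT G3=NOT 0=1 G4=(1+0>=2)=0 -> 11010
State from step 4 equals state from step 2 -> cycle length 2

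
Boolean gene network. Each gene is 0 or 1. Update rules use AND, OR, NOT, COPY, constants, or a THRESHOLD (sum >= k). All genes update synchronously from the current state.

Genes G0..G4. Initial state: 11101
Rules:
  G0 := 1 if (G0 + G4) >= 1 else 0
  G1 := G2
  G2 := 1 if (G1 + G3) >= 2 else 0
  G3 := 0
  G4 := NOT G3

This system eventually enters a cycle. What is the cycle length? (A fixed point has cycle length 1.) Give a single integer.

Step 0: 11101
Step 1: G0=(1+1>=1)=1 G1=G2=1 G2=(1+0>=2)=0 G3=0(const) G4=NOT G3=NOT 0=1 -> 11001
Step 2: G0=(1+1>=1)=1 G1=G2=0 G2=(1+0>=2)=0 G3=0(const) G4=NOT G3=NOT 0=1 -> 10001
Step 3: G0=(1+1>=1)=1 G1=G2=0 G2=(0+0>=2)=0 G3=0(const) G4=NOT G3=NOT 0=1 -> 10001
State from step 3 equals state from step 2 -> cycle length 1

Answer: 1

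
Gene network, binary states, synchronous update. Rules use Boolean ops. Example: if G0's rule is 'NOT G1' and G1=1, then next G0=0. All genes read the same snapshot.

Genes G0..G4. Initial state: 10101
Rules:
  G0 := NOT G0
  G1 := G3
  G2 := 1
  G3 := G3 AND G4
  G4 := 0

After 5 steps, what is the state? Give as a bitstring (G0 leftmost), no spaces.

Step 1: G0=NOT G0=NOT 1=0 G1=G3=0 G2=1(const) G3=G3&G4=0&1=0 G4=0(const) -> 00100
Step 2: G0=NOT G0=NOT 0=1 G1=G3=0 G2=1(const) G3=G3&G4=0&0=0 G4=0(const) -> 10100
Step 3: G0=NOT G0=NOT 1=0 G1=G3=0 G2=1(const) G3=G3&G4=0&0=0 G4=0(const) -> 00100
Step 4: G0=NOT G0=NOT 0=1 G1=G3=0 G2=1(const) G3=G3&G4=0&0=0 G4=0(const) -> 10100
Step 5: G0=NOT G0=NOT 1=0 G1=G3=0 G2=1(const) G3=G3&G4=0&0=0 G4=0(const) -> 00100

00100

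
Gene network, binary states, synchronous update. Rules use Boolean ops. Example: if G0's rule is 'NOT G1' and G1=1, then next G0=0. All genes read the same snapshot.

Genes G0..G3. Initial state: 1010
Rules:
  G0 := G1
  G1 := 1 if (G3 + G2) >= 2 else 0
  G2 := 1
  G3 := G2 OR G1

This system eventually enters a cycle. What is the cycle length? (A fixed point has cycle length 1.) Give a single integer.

Step 0: 1010
Step 1: G0=G1=0 G1=(0+1>=2)=0 G2=1(const) G3=G2|G1=1|0=1 -> 0011
Step 2: G0=G1=0 G1=(1+1>=2)=1 G2=1(const) G3=G2|G1=1|0=1 -> 0111
Step 3: G0=G1=1 G1=(1+1>=2)=1 G2=1(const) G3=G2|G1=1|1=1 -> 1111
Step 4: G0=G1=1 G1=(1+1>=2)=1 G2=1(const) G3=G2|G1=1|1=1 -> 1111
State from step 4 equals state from step 3 -> cycle length 1

Answer: 1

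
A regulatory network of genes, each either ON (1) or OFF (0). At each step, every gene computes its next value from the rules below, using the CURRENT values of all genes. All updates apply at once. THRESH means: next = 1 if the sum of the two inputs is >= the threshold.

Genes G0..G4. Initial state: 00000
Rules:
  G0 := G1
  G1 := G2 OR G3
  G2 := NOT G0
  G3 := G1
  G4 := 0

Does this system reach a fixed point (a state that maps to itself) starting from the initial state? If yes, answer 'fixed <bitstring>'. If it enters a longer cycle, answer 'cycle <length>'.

Step 0: 00000
Step 1: G0=G1=0 G1=G2|G3=0|0=0 G2=NOT G0=NOT 0=1 G3=G1=0 G4=0(const) -> 00100
Step 2: G0=G1=0 G1=G2|G3=1|0=1 G2=NOT G0=NOT 0=1 G3=G1=0 G4=0(const) -> 01100
Step 3: G0=G1=1 G1=G2|G3=1|0=1 G2=NOT G0=NOT 0=1 G3=G1=1 G4=0(const) -> 11110
Step 4: G0=G1=1 G1=G2|G3=1|1=1 G2=NOT G0=NOT 1=0 G3=G1=1 G4=0(const) -> 11010
Step 5: G0=G1=1 G1=G2|G3=0|1=1 G2=NOT G0=NOT 1=0 G3=G1=1 G4=0(const) -> 11010
Fixed point reached at step 4: 11010

Answer: fixed 11010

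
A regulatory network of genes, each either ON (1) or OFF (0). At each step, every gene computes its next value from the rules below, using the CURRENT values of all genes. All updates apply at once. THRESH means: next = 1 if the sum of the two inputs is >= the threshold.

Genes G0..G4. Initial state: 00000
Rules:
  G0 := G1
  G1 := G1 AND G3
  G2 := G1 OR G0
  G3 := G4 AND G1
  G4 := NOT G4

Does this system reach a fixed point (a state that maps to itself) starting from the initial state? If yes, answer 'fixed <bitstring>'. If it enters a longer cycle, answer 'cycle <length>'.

Answer: cycle 2

Derivation:
Step 0: 00000
Step 1: G0=G1=0 G1=G1&G3=0&0=0 G2=G1|G0=0|0=0 G3=G4&G1=0&0=0 G4=NOT G4=NOT 0=1 -> 00001
Step 2: G0=G1=0 G1=G1&G3=0&0=0 G2=G1|G0=0|0=0 G3=G4&G1=1&0=0 G4=NOT G4=NOT 1=0 -> 00000
Cycle of length 2 starting at step 0 -> no fixed point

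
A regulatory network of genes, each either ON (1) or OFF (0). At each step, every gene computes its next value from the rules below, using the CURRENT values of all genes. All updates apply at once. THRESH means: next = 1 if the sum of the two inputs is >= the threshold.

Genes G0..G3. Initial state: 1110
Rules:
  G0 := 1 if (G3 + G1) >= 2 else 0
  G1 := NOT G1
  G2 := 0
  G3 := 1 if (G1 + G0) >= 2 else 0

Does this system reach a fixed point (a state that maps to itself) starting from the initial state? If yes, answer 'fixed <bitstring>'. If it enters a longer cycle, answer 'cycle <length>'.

Answer: cycle 2

Derivation:
Step 0: 1110
Step 1: G0=(0+1>=2)=0 G1=NOT G1=NOT 1=0 G2=0(const) G3=(1+1>=2)=1 -> 0001
Step 2: G0=(1+0>=2)=0 G1=NOT G1=NOT 0=1 G2=0(const) G3=(0+0>=2)=0 -> 0100
Step 3: G0=(0+1>=2)=0 G1=NOT G1=NOT 1=0 G2=0(const) G3=(1+0>=2)=0 -> 0000
Step 4: G0=(0+0>=2)=0 G1=NOT G1=NOT 0=1 G2=0(const) G3=(0+0>=2)=0 -> 0100
Cycle of length 2 starting at step 2 -> no fixed point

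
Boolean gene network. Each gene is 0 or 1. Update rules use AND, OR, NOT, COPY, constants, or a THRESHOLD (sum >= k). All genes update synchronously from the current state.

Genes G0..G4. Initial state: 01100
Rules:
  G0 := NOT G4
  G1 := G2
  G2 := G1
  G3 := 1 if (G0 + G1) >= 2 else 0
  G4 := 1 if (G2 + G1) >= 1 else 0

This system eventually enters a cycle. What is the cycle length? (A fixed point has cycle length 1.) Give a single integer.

Step 0: 01100
Step 1: G0=NOT G4=NOT 0=1 G1=G2=1 G2=G1=1 G3=(0+1>=2)=0 G4=(1+1>=1)=1 -> 11101
Step 2: G0=NOT G4=NOT 1=0 G1=G2=1 G2=G1=1 G3=(1+1>=2)=1 G4=(1+1>=1)=1 -> 01111
Step 3: G0=NOT G4=NOT 1=0 G1=G2=1 G2=G1=1 G3=(0+1>=2)=0 G4=(1+1>=1)=1 -> 01101
Step 4: G0=NOT G4=NOT 1=0 G1=G2=1 G2=G1=1 G3=(0+1>=2)=0 G4=(1+1>=1)=1 -> 01101
State from step 4 equals state from step 3 -> cycle length 1

Answer: 1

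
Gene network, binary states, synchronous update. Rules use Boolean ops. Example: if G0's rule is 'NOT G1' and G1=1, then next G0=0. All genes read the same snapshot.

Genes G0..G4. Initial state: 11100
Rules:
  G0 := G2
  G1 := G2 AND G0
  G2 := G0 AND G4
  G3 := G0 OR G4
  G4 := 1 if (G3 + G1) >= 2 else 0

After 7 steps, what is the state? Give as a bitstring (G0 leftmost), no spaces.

Step 1: G0=G2=1 G1=G2&G0=1&1=1 G2=G0&G4=1&0=0 G3=G0|G4=1|0=1 G4=(0+1>=2)=0 -> 11010
Step 2: G0=G2=0 G1=G2&G0=0&1=0 G2=G0&G4=1&0=0 G3=G0|G4=1|0=1 G4=(1+1>=2)=1 -> 00011
Step 3: G0=G2=0 G1=G2&G0=0&0=0 G2=G0&G4=0&1=0 G3=G0|G4=0|1=1 G4=(1+0>=2)=0 -> 00010
Step 4: G0=G2=0 G1=G2&G0=0&0=0 G2=G0&G4=0&0=0 G3=G0|G4=0|0=0 G4=(1+0>=2)=0 -> 00000
Step 5: G0=G2=0 G1=G2&G0=0&0=0 G2=G0&G4=0&0=0 G3=G0|G4=0|0=0 G4=(0+0>=2)=0 -> 00000
Step 6: G0=G2=0 G1=G2&G0=0&0=0 G2=G0&G4=0&0=0 G3=G0|G4=0|0=0 G4=(0+0>=2)=0 -> 00000
Step 7: G0=G2=0 G1=G2&G0=0&0=0 G2=G0&G4=0&0=0 G3=G0|G4=0|0=0 G4=(0+0>=2)=0 -> 00000

00000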